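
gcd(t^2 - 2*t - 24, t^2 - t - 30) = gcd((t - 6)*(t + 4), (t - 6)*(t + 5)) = t - 6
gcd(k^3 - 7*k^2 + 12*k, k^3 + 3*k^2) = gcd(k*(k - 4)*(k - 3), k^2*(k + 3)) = k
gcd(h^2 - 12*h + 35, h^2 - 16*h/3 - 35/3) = h - 7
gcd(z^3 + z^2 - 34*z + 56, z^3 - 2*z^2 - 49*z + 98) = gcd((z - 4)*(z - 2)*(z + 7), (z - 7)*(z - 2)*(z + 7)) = z^2 + 5*z - 14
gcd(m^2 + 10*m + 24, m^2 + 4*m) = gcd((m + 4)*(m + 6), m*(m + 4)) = m + 4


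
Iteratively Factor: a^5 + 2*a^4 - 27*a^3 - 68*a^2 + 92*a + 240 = (a + 2)*(a^4 - 27*a^2 - 14*a + 120) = (a - 5)*(a + 2)*(a^3 + 5*a^2 - 2*a - 24) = (a - 5)*(a + 2)*(a + 4)*(a^2 + a - 6) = (a - 5)*(a - 2)*(a + 2)*(a + 4)*(a + 3)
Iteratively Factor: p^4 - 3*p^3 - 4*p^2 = (p)*(p^3 - 3*p^2 - 4*p) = p*(p - 4)*(p^2 + p) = p*(p - 4)*(p + 1)*(p)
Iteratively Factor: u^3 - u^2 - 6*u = (u)*(u^2 - u - 6) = u*(u - 3)*(u + 2)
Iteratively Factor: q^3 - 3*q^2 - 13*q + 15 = (q + 3)*(q^2 - 6*q + 5) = (q - 5)*(q + 3)*(q - 1)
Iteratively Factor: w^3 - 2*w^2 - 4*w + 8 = (w + 2)*(w^2 - 4*w + 4) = (w - 2)*(w + 2)*(w - 2)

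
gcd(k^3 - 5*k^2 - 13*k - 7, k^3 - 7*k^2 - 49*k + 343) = k - 7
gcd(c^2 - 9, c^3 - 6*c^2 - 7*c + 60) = c + 3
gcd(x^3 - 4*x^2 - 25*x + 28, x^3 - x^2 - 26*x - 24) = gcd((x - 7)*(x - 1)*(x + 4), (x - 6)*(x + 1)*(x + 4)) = x + 4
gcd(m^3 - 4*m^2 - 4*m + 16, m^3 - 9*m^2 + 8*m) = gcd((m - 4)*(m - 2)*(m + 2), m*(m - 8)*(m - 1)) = 1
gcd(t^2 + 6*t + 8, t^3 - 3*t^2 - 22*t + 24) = t + 4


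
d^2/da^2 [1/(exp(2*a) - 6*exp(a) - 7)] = 2*((3 - 2*exp(a))*(-exp(2*a) + 6*exp(a) + 7) - 4*(exp(a) - 3)^2*exp(a))*exp(a)/(-exp(2*a) + 6*exp(a) + 7)^3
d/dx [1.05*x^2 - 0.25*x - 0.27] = 2.1*x - 0.25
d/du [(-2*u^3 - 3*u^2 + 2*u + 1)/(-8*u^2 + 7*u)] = (16*u^4 - 28*u^3 - 5*u^2 + 16*u - 7)/(u^2*(64*u^2 - 112*u + 49))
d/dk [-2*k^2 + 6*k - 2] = 6 - 4*k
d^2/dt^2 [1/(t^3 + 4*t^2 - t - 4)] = 2*(-(3*t + 4)*(t^3 + 4*t^2 - t - 4) + (3*t^2 + 8*t - 1)^2)/(t^3 + 4*t^2 - t - 4)^3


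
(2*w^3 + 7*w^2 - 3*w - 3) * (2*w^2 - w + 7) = 4*w^5 + 12*w^4 + w^3 + 46*w^2 - 18*w - 21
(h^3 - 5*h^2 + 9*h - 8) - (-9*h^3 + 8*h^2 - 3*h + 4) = 10*h^3 - 13*h^2 + 12*h - 12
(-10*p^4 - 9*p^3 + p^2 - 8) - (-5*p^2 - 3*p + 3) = -10*p^4 - 9*p^3 + 6*p^2 + 3*p - 11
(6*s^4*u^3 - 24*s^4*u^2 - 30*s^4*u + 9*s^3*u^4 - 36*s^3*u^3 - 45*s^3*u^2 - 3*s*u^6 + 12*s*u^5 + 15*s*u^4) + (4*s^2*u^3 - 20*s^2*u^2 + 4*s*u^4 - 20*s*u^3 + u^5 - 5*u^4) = 6*s^4*u^3 - 24*s^4*u^2 - 30*s^4*u + 9*s^3*u^4 - 36*s^3*u^3 - 45*s^3*u^2 + 4*s^2*u^3 - 20*s^2*u^2 - 3*s*u^6 + 12*s*u^5 + 19*s*u^4 - 20*s*u^3 + u^5 - 5*u^4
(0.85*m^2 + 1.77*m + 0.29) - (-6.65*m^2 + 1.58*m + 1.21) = 7.5*m^2 + 0.19*m - 0.92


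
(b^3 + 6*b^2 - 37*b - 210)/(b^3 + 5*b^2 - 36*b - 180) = (b + 7)/(b + 6)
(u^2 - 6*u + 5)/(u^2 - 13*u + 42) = (u^2 - 6*u + 5)/(u^2 - 13*u + 42)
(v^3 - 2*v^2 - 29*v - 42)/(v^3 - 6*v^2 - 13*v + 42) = (v + 2)/(v - 2)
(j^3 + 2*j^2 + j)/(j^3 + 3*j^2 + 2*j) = (j + 1)/(j + 2)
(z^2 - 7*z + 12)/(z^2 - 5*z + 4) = (z - 3)/(z - 1)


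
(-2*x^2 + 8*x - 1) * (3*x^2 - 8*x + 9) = -6*x^4 + 40*x^3 - 85*x^2 + 80*x - 9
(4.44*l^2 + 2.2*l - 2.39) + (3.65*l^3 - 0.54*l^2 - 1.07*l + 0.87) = 3.65*l^3 + 3.9*l^2 + 1.13*l - 1.52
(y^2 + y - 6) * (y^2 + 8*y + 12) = y^4 + 9*y^3 + 14*y^2 - 36*y - 72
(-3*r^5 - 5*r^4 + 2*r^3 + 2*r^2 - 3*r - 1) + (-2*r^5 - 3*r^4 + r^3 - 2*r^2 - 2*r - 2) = -5*r^5 - 8*r^4 + 3*r^3 - 5*r - 3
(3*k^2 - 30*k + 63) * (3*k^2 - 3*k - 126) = 9*k^4 - 99*k^3 - 99*k^2 + 3591*k - 7938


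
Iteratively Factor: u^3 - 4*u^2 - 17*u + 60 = (u + 4)*(u^2 - 8*u + 15) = (u - 5)*(u + 4)*(u - 3)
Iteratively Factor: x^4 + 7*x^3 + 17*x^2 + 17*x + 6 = (x + 2)*(x^3 + 5*x^2 + 7*x + 3) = (x + 2)*(x + 3)*(x^2 + 2*x + 1) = (x + 1)*(x + 2)*(x + 3)*(x + 1)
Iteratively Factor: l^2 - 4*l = (l)*(l - 4)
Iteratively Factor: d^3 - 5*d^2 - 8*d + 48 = (d + 3)*(d^2 - 8*d + 16) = (d - 4)*(d + 3)*(d - 4)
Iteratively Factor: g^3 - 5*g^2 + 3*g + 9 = (g - 3)*(g^2 - 2*g - 3) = (g - 3)*(g + 1)*(g - 3)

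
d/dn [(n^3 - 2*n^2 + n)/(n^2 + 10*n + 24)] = (n^4 + 20*n^3 + 51*n^2 - 96*n + 24)/(n^4 + 20*n^3 + 148*n^2 + 480*n + 576)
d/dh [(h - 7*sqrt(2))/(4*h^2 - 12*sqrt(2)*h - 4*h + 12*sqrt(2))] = (h^2 - 3*sqrt(2)*h - h + (h - 7*sqrt(2))*(-2*h + 1 + 3*sqrt(2)) + 3*sqrt(2))/(4*(h^2 - 3*sqrt(2)*h - h + 3*sqrt(2))^2)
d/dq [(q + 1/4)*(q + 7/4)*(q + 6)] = 3*q^2 + 16*q + 199/16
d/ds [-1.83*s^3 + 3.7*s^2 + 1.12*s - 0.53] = -5.49*s^2 + 7.4*s + 1.12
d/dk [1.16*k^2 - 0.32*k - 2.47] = 2.32*k - 0.32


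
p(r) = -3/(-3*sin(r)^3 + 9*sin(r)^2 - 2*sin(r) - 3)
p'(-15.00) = 4.64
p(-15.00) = -1.02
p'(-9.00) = 156.54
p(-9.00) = 6.86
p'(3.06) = 0.18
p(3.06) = 0.97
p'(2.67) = -2.12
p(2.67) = 1.29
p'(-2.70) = 430.76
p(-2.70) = 11.23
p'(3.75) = 13.88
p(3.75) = -1.83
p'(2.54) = -4.08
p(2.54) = 1.67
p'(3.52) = 35.44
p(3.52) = 3.40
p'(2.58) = -3.31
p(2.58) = 1.53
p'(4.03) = 1.40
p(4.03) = -0.56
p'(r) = -3*(9*sin(r)^2*cos(r) - 18*sin(r)*cos(r) + 2*cos(r))/(-3*sin(r)^3 + 9*sin(r)^2 - 2*sin(r) - 3)^2 = 3*(-9*sin(r)^2 + 18*sin(r) - 2)*cos(r)/(3*sin(r)^3 - 9*sin(r)^2 + 2*sin(r) + 3)^2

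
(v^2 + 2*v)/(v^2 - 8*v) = (v + 2)/(v - 8)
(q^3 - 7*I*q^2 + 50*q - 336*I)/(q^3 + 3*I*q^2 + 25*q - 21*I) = (q^2 - 14*I*q - 48)/(q^2 - 4*I*q - 3)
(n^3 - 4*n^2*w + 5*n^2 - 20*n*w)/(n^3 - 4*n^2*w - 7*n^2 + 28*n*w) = (n + 5)/(n - 7)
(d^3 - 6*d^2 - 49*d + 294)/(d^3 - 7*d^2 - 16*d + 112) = (d^2 + d - 42)/(d^2 - 16)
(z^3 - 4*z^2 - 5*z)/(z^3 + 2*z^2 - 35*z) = (z + 1)/(z + 7)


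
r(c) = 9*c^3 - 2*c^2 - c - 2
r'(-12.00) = 3935.00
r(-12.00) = -15830.00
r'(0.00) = -1.00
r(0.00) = -2.00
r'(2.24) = 125.52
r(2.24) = 86.88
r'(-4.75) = 627.19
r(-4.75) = -1006.92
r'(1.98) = 96.93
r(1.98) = 58.04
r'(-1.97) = 111.66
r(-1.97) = -76.60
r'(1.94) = 92.86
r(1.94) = 54.25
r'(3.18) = 259.31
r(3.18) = 264.01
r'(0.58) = 5.76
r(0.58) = -1.50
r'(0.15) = -0.99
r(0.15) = -2.16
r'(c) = 27*c^2 - 4*c - 1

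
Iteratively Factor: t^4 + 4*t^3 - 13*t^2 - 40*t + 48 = (t + 4)*(t^3 - 13*t + 12) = (t - 1)*(t + 4)*(t^2 + t - 12) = (t - 1)*(t + 4)^2*(t - 3)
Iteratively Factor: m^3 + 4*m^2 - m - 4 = (m - 1)*(m^2 + 5*m + 4) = (m - 1)*(m + 4)*(m + 1)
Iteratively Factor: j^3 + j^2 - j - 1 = (j + 1)*(j^2 - 1) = (j - 1)*(j + 1)*(j + 1)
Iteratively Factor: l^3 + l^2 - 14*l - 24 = (l + 3)*(l^2 - 2*l - 8) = (l - 4)*(l + 3)*(l + 2)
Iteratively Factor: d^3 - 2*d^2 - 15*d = (d)*(d^2 - 2*d - 15) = d*(d - 5)*(d + 3)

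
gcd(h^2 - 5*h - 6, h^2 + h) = h + 1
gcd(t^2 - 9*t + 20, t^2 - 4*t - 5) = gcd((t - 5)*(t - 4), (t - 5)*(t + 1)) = t - 5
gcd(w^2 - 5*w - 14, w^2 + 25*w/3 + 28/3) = 1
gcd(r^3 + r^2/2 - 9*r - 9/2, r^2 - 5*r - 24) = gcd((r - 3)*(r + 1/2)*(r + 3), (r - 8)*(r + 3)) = r + 3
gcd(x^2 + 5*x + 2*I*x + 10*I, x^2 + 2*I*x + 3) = 1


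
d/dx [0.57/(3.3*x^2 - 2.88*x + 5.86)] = (1.6416 - 3.762*x)/(3.3*x^2 - 2.88*x + 5.86)^2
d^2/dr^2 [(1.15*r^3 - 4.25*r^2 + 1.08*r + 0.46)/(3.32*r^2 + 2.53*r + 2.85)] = (88.164454*r^3 + 321.455274*r^2 + 17.914386*r - 87.432142)/(36.594368*r^6 + 83.660016*r^5 + 157.994484*r^4 + 159.827437*r^3 + 135.627795*r^2 + 61.649775*r + 23.149125)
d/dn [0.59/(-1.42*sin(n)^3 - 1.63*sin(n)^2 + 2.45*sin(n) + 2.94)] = (2.5134*sin(n)^2 + 1.9234*sin(n) - 1.4455)*cos(n)/(1.42*sin(n)^3 + 1.63*sin(n)^2 - 2.45*sin(n) - 2.94)^2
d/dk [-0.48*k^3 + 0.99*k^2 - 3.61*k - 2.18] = -1.44*k^2 + 1.98*k - 3.61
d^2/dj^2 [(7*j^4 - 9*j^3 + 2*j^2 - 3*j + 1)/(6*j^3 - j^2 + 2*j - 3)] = 2*(-59*j^6 + 336*j^5 - 627*j^4 - 104*j^3 + 237*j^2 - 168*j + 1)/(216*j^9 - 108*j^8 + 234*j^7 - 397*j^6 + 186*j^5 - 237*j^4 + 206*j^3 - 63*j^2 + 54*j - 27)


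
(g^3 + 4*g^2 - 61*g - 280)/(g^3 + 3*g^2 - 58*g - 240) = (g + 7)/(g + 6)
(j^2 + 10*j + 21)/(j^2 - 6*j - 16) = (j^2 + 10*j + 21)/(j^2 - 6*j - 16)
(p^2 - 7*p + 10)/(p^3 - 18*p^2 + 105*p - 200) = (p - 2)/(p^2 - 13*p + 40)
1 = 1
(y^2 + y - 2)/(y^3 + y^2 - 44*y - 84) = (y - 1)/(y^2 - y - 42)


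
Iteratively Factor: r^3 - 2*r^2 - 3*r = (r)*(r^2 - 2*r - 3) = r*(r - 3)*(r + 1)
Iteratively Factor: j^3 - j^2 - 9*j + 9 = (j + 3)*(j^2 - 4*j + 3) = (j - 3)*(j + 3)*(j - 1)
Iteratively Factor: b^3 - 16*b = (b)*(b^2 - 16) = b*(b - 4)*(b + 4)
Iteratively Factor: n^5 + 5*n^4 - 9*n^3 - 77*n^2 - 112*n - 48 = (n + 1)*(n^4 + 4*n^3 - 13*n^2 - 64*n - 48) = (n + 1)*(n + 3)*(n^3 + n^2 - 16*n - 16) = (n + 1)^2*(n + 3)*(n^2 - 16) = (n - 4)*(n + 1)^2*(n + 3)*(n + 4)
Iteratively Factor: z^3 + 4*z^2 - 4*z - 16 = (z - 2)*(z^2 + 6*z + 8) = (z - 2)*(z + 2)*(z + 4)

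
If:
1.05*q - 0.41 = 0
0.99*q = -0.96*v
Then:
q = 0.39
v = -0.40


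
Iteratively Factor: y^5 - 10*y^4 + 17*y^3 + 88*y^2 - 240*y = (y)*(y^4 - 10*y^3 + 17*y^2 + 88*y - 240) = y*(y - 5)*(y^3 - 5*y^2 - 8*y + 48) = y*(y - 5)*(y + 3)*(y^2 - 8*y + 16) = y*(y - 5)*(y - 4)*(y + 3)*(y - 4)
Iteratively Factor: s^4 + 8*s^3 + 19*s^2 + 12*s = (s + 3)*(s^3 + 5*s^2 + 4*s) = s*(s + 3)*(s^2 + 5*s + 4) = s*(s + 1)*(s + 3)*(s + 4)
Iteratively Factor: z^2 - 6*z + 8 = (z - 4)*(z - 2)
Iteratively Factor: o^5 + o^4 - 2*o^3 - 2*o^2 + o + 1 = (o - 1)*(o^4 + 2*o^3 - 2*o - 1) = (o - 1)*(o + 1)*(o^3 + o^2 - o - 1) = (o - 1)*(o + 1)^2*(o^2 - 1) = (o - 1)^2*(o + 1)^2*(o + 1)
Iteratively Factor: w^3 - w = (w + 1)*(w^2 - w) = w*(w + 1)*(w - 1)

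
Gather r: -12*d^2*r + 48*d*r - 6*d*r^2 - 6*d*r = -6*d*r^2 + r*(-12*d^2 + 42*d)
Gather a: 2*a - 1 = 2*a - 1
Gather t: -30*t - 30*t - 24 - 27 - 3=-60*t - 54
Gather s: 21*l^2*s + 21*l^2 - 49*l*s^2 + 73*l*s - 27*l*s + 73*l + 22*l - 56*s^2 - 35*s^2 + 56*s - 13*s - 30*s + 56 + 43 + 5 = 21*l^2 + 95*l + s^2*(-49*l - 91) + s*(21*l^2 + 46*l + 13) + 104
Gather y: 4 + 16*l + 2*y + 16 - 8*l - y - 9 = 8*l + y + 11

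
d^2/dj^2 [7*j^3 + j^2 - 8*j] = 42*j + 2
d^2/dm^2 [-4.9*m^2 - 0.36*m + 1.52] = -9.80000000000000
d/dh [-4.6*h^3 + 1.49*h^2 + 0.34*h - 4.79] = -13.8*h^2 + 2.98*h + 0.34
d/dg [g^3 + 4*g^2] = g*(3*g + 8)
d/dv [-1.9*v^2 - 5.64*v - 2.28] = -3.8*v - 5.64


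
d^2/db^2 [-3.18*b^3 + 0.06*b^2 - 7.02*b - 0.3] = 0.12 - 19.08*b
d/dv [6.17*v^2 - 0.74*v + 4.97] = 12.34*v - 0.74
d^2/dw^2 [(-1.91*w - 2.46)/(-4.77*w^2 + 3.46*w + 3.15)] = ((-54.6642*w - 10.2512)*(-4.77*w^2 + 3.46*w + 3.15) - (1.91*w + 2.46)*(9.54*w - 3.46)*(19.08*w - 6.92))/(-4.77*w^2 + 3.46*w + 3.15)^3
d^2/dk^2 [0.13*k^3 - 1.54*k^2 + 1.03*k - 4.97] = 0.78*k - 3.08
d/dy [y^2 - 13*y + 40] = 2*y - 13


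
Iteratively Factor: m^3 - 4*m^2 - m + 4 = (m - 4)*(m^2 - 1) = (m - 4)*(m + 1)*(m - 1)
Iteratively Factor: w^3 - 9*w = (w + 3)*(w^2 - 3*w) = (w - 3)*(w + 3)*(w)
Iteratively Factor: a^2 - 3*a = (a - 3)*(a)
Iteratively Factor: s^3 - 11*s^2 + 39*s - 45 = (s - 3)*(s^2 - 8*s + 15) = (s - 3)^2*(s - 5)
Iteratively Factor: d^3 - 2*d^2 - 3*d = (d)*(d^2 - 2*d - 3) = d*(d + 1)*(d - 3)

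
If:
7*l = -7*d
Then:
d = -l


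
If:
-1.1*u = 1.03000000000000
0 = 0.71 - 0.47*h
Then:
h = 1.51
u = -0.94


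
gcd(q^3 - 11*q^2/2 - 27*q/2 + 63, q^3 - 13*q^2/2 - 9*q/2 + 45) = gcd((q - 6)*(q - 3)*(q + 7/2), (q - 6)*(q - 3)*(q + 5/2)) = q^2 - 9*q + 18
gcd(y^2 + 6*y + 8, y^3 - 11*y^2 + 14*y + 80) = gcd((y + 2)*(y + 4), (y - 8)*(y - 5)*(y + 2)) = y + 2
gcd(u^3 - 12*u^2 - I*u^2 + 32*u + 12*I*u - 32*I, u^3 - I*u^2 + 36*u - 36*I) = u - I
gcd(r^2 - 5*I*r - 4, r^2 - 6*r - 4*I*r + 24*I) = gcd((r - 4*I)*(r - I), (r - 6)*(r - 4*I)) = r - 4*I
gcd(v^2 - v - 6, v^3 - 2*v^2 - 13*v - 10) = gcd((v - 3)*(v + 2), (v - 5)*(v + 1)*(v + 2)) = v + 2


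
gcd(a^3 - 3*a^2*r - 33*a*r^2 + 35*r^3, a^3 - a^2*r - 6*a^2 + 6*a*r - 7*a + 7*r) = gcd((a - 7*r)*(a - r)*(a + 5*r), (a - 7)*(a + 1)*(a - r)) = -a + r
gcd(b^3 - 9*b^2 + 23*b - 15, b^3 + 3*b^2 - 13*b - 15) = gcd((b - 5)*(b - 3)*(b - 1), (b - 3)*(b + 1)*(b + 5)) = b - 3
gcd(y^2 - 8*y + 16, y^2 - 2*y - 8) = y - 4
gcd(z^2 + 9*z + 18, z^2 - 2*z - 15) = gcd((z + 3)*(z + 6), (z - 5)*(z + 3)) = z + 3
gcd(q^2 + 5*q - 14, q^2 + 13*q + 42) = q + 7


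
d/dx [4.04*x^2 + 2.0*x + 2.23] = 8.08*x + 2.0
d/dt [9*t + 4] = 9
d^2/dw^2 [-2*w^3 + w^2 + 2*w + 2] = 2 - 12*w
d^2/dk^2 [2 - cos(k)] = cos(k)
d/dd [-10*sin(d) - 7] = -10*cos(d)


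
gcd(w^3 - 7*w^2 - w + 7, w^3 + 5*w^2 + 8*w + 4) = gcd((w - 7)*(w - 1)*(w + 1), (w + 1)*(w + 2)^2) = w + 1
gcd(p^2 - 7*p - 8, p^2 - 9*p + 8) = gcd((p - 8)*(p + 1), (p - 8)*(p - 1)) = p - 8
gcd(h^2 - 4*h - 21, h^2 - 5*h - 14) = h - 7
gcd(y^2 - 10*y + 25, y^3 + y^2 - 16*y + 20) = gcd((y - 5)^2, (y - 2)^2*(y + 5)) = 1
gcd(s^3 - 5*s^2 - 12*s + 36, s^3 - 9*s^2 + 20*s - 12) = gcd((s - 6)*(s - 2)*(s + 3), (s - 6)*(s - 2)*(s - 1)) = s^2 - 8*s + 12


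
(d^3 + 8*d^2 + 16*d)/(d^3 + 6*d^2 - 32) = d/(d - 2)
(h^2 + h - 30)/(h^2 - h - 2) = (-h^2 - h + 30)/(-h^2 + h + 2)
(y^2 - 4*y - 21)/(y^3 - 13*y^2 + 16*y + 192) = (y - 7)/(y^2 - 16*y + 64)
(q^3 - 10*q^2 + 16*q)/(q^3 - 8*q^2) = (q - 2)/q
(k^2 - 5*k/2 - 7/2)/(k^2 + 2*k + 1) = (k - 7/2)/(k + 1)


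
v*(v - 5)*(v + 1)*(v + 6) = v^4 + 2*v^3 - 29*v^2 - 30*v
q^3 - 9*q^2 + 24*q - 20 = (q - 5)*(q - 2)^2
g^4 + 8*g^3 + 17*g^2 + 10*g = g*(g + 1)*(g + 2)*(g + 5)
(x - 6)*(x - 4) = x^2 - 10*x + 24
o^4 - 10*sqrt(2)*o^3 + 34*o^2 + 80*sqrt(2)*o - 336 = (o - 7*sqrt(2))*(o - 3*sqrt(2))*(o - 2*sqrt(2))*(o + 2*sqrt(2))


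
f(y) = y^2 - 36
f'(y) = 2*y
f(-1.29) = -34.34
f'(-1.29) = -2.58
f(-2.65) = -28.98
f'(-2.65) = -5.30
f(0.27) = -35.93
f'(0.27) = 0.54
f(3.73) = -22.09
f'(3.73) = 7.46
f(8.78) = 41.09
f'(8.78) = 17.56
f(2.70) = -28.71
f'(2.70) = 5.40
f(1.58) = -33.50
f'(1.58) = 3.16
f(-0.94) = -35.12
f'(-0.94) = -1.88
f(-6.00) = 0.00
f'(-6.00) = -12.00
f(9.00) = 45.00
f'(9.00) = 18.00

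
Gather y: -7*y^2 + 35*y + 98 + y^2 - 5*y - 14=-6*y^2 + 30*y + 84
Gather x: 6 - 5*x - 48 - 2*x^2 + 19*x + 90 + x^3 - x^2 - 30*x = x^3 - 3*x^2 - 16*x + 48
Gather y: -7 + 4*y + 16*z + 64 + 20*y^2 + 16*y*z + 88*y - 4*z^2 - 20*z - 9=20*y^2 + y*(16*z + 92) - 4*z^2 - 4*z + 48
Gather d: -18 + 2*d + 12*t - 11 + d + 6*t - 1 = 3*d + 18*t - 30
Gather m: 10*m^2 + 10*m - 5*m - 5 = 10*m^2 + 5*m - 5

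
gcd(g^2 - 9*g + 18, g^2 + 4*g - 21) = g - 3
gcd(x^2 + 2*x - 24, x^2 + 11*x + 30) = x + 6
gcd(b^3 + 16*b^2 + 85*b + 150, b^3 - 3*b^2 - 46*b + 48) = b + 6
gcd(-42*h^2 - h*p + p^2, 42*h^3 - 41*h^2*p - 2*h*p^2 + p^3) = -42*h^2 - h*p + p^2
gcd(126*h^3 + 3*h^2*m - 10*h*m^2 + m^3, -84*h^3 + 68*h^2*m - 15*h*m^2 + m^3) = 42*h^2 - 13*h*m + m^2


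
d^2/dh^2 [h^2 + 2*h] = 2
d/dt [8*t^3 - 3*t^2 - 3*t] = 24*t^2 - 6*t - 3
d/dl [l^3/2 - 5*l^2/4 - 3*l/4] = 3*l^2/2 - 5*l/2 - 3/4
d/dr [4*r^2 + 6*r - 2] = 8*r + 6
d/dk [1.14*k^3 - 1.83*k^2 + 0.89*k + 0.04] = 3.42*k^2 - 3.66*k + 0.89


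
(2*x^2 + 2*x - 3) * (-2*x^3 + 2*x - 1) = -4*x^5 - 4*x^4 + 10*x^3 + 2*x^2 - 8*x + 3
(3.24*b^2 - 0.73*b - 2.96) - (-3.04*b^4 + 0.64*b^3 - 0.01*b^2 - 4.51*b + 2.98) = 3.04*b^4 - 0.64*b^3 + 3.25*b^2 + 3.78*b - 5.94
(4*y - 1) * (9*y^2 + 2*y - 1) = 36*y^3 - y^2 - 6*y + 1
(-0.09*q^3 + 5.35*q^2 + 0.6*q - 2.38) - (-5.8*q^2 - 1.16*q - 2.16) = -0.09*q^3 + 11.15*q^2 + 1.76*q - 0.22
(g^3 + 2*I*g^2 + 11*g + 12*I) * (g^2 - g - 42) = g^5 - g^4 + 2*I*g^4 - 31*g^3 - 2*I*g^3 - 11*g^2 - 72*I*g^2 - 462*g - 12*I*g - 504*I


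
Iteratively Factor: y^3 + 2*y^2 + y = (y)*(y^2 + 2*y + 1) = y*(y + 1)*(y + 1)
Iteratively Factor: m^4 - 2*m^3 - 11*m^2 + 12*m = (m)*(m^3 - 2*m^2 - 11*m + 12) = m*(m + 3)*(m^2 - 5*m + 4) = m*(m - 4)*(m + 3)*(m - 1)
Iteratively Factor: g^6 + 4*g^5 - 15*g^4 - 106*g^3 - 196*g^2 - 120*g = (g + 3)*(g^5 + g^4 - 18*g^3 - 52*g^2 - 40*g) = (g + 2)*(g + 3)*(g^4 - g^3 - 16*g^2 - 20*g) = (g + 2)^2*(g + 3)*(g^3 - 3*g^2 - 10*g) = (g + 2)^3*(g + 3)*(g^2 - 5*g) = (g - 5)*(g + 2)^3*(g + 3)*(g)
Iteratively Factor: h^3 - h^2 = (h - 1)*(h^2) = h*(h - 1)*(h)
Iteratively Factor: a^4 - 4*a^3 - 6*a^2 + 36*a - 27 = (a + 3)*(a^3 - 7*a^2 + 15*a - 9) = (a - 1)*(a + 3)*(a^2 - 6*a + 9) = (a - 3)*(a - 1)*(a + 3)*(a - 3)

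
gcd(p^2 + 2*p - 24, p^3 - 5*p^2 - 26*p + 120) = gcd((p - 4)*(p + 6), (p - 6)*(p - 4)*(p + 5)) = p - 4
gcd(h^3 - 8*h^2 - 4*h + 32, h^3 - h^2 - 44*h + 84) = h - 2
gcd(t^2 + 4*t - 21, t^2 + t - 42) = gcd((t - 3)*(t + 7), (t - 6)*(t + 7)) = t + 7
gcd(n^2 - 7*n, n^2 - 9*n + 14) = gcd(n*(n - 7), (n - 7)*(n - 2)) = n - 7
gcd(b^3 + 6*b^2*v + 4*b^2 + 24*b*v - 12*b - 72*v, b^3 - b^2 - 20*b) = 1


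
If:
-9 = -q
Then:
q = 9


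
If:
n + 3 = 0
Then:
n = -3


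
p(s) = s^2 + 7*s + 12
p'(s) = 2*s + 7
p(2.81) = 39.57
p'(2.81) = 12.62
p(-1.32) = 4.50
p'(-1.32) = 4.36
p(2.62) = 37.20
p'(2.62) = 12.24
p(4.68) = 66.66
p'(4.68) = 16.36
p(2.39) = 34.44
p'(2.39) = 11.78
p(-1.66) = 3.14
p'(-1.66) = 3.68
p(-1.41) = 4.12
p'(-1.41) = 4.18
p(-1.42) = 4.08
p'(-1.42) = 4.16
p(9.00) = 156.00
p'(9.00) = 25.00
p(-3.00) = 0.00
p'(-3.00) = 1.00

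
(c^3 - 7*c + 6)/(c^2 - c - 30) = (-c^3 + 7*c - 6)/(-c^2 + c + 30)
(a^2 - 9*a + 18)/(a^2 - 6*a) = (a - 3)/a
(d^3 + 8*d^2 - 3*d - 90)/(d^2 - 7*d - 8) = (-d^3 - 8*d^2 + 3*d + 90)/(-d^2 + 7*d + 8)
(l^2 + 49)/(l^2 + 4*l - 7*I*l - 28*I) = (l + 7*I)/(l + 4)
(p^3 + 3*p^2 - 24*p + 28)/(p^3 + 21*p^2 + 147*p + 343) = (p^2 - 4*p + 4)/(p^2 + 14*p + 49)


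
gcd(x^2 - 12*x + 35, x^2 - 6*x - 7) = x - 7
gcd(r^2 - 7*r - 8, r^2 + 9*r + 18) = 1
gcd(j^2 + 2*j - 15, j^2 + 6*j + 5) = j + 5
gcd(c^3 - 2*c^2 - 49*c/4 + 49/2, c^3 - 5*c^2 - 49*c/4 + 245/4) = c^2 - 49/4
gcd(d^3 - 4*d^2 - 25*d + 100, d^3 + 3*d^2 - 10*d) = d + 5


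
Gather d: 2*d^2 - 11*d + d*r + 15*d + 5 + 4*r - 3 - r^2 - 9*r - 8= 2*d^2 + d*(r + 4) - r^2 - 5*r - 6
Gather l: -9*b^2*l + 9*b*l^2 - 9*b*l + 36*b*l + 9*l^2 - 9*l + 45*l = l^2*(9*b + 9) + l*(-9*b^2 + 27*b + 36)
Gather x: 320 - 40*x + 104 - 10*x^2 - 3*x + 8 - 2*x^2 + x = -12*x^2 - 42*x + 432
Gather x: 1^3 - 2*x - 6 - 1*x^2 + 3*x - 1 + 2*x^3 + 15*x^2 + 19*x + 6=2*x^3 + 14*x^2 + 20*x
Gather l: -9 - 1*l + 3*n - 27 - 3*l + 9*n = -4*l + 12*n - 36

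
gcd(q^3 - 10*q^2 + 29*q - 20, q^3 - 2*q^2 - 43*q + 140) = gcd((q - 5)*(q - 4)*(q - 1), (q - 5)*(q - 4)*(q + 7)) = q^2 - 9*q + 20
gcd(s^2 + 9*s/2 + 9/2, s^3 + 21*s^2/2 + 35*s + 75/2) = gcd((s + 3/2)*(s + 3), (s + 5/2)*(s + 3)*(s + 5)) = s + 3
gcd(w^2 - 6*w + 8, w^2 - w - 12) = w - 4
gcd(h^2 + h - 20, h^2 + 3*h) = 1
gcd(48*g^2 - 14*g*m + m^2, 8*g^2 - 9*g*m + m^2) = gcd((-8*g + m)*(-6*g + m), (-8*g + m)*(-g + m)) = 8*g - m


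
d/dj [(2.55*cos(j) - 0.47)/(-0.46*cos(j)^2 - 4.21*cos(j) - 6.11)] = (-1.173*cos(j)^2 + 0.432399999999999*cos(j) + 17.5592)*sin(j)/(0.2116*cos(j)^4 + 3.8732*cos(j)^3 + 23.3453*cos(j)^2 + 51.4462*cos(j) + 37.3321)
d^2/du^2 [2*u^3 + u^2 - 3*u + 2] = 12*u + 2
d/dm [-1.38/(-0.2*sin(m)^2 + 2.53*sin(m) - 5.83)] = (3.4914 - 0.552*sin(m))*cos(m)/(0.2*sin(m)^2 - 2.53*sin(m) + 5.83)^2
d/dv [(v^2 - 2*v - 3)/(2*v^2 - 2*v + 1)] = 2*(v^2 + 7*v - 4)/(4*v^4 - 8*v^3 + 8*v^2 - 4*v + 1)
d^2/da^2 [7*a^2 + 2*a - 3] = 14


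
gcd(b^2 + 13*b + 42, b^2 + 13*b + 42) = b^2 + 13*b + 42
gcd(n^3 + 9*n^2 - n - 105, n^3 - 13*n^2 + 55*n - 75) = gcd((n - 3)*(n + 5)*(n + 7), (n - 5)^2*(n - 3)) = n - 3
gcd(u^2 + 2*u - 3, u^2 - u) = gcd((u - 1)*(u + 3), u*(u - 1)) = u - 1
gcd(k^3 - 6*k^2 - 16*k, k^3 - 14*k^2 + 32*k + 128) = k^2 - 6*k - 16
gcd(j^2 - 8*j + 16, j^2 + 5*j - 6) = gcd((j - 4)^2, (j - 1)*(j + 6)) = 1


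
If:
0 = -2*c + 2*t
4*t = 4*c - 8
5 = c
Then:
No Solution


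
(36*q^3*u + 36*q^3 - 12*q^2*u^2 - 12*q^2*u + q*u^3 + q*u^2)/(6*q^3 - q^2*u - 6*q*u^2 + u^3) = q*(6*q*u + 6*q - u^2 - u)/(q^2 - u^2)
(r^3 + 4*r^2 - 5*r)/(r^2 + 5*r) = r - 1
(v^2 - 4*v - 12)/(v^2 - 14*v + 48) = (v + 2)/(v - 8)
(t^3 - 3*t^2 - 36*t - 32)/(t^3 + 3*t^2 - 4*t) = (t^2 - 7*t - 8)/(t*(t - 1))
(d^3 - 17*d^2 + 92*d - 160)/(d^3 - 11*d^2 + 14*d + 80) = (d - 4)/(d + 2)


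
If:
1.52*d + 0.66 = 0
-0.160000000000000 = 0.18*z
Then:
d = -0.43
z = -0.89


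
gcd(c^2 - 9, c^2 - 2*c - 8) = 1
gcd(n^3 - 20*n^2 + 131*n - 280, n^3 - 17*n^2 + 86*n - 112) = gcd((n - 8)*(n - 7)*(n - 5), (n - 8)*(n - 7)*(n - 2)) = n^2 - 15*n + 56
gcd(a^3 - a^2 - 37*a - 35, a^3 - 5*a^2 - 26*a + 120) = a + 5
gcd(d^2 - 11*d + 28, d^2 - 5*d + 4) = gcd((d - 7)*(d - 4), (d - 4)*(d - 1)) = d - 4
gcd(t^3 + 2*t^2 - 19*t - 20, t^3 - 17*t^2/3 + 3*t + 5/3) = 1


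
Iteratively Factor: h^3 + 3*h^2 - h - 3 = (h + 3)*(h^2 - 1) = (h - 1)*(h + 3)*(h + 1)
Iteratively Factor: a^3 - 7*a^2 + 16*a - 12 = (a - 2)*(a^2 - 5*a + 6) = (a - 2)^2*(a - 3)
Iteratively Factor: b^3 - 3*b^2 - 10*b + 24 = (b - 4)*(b^2 + b - 6) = (b - 4)*(b - 2)*(b + 3)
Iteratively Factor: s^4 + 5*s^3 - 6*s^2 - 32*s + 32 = (s + 4)*(s^3 + s^2 - 10*s + 8) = (s + 4)^2*(s^2 - 3*s + 2) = (s - 1)*(s + 4)^2*(s - 2)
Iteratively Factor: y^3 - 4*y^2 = (y)*(y^2 - 4*y) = y^2*(y - 4)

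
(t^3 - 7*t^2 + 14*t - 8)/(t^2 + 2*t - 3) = (t^2 - 6*t + 8)/(t + 3)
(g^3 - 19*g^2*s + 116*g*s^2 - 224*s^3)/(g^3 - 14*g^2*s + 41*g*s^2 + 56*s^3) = (g - 4*s)/(g + s)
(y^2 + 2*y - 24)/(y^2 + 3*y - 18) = (y - 4)/(y - 3)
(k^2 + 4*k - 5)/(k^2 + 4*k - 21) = (k^2 + 4*k - 5)/(k^2 + 4*k - 21)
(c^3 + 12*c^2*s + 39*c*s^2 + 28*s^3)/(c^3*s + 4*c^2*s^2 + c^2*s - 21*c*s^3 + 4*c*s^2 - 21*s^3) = (-c^2 - 5*c*s - 4*s^2)/(s*(-c^2 + 3*c*s - c + 3*s))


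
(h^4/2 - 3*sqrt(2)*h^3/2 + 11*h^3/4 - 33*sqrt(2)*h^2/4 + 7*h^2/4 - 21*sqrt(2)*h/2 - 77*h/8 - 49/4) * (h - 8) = h^5/2 - 3*sqrt(2)*h^4/2 - 5*h^4/4 - 81*h^3/4 + 15*sqrt(2)*h^3/4 - 189*h^2/8 + 111*sqrt(2)*h^2/2 + 259*h/4 + 84*sqrt(2)*h + 98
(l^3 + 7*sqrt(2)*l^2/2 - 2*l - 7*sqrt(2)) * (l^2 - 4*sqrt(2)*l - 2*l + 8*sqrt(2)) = l^5 - 2*l^4 - sqrt(2)*l^4/2 - 30*l^3 + sqrt(2)*l^3 + sqrt(2)*l^2 + 60*l^2 - 2*sqrt(2)*l + 56*l - 112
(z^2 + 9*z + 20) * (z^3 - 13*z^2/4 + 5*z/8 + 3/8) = z^5 + 23*z^4/4 - 69*z^3/8 - 59*z^2 + 127*z/8 + 15/2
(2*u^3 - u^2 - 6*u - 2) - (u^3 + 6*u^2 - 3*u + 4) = u^3 - 7*u^2 - 3*u - 6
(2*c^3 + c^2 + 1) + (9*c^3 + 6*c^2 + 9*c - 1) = 11*c^3 + 7*c^2 + 9*c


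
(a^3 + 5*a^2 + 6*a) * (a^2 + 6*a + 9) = a^5 + 11*a^4 + 45*a^3 + 81*a^2 + 54*a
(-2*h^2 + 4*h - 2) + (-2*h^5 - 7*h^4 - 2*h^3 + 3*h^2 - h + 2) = -2*h^5 - 7*h^4 - 2*h^3 + h^2 + 3*h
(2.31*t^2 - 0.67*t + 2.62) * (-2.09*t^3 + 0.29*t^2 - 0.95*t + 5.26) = -4.8279*t^5 + 2.0702*t^4 - 7.8646*t^3 + 13.5469*t^2 - 6.0132*t + 13.7812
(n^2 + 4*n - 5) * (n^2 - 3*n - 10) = n^4 + n^3 - 27*n^2 - 25*n + 50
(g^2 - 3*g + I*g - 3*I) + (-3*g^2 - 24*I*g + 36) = -2*g^2 - 3*g - 23*I*g + 36 - 3*I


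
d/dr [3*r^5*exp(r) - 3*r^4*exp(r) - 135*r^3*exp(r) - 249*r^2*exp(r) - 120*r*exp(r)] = 3*(r^5 + 4*r^4 - 49*r^3 - 218*r^2 - 206*r - 40)*exp(r)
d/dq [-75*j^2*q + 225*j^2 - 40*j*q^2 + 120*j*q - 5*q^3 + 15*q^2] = -75*j^2 - 80*j*q + 120*j - 15*q^2 + 30*q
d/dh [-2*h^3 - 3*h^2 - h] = -6*h^2 - 6*h - 1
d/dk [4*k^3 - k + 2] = 12*k^2 - 1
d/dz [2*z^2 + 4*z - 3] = 4*z + 4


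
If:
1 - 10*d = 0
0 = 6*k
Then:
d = 1/10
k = 0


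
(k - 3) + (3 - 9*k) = -8*k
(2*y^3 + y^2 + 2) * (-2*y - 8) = -4*y^4 - 18*y^3 - 8*y^2 - 4*y - 16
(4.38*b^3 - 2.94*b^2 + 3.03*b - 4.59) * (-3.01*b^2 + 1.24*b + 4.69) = -13.1838*b^5 + 14.2806*b^4 + 7.7763*b^3 + 3.7845*b^2 + 8.5191*b - 21.5271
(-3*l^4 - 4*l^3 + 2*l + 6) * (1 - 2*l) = 6*l^5 + 5*l^4 - 4*l^3 - 4*l^2 - 10*l + 6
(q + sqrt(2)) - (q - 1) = 1 + sqrt(2)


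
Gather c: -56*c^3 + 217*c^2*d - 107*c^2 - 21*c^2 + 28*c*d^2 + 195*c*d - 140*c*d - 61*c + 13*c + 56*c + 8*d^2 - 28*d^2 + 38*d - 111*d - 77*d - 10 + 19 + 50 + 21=-56*c^3 + c^2*(217*d - 128) + c*(28*d^2 + 55*d + 8) - 20*d^2 - 150*d + 80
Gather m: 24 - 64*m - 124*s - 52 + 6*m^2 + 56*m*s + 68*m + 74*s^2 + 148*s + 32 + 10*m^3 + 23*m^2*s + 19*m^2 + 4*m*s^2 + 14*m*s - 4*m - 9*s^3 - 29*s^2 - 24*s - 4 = 10*m^3 + m^2*(23*s + 25) + m*(4*s^2 + 70*s) - 9*s^3 + 45*s^2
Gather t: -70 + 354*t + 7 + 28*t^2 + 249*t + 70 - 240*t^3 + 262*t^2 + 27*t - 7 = -240*t^3 + 290*t^2 + 630*t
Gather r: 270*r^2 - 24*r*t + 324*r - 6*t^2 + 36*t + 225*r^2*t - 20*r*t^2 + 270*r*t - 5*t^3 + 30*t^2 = r^2*(225*t + 270) + r*(-20*t^2 + 246*t + 324) - 5*t^3 + 24*t^2 + 36*t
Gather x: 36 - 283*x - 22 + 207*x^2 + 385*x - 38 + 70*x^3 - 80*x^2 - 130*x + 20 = 70*x^3 + 127*x^2 - 28*x - 4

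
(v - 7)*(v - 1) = v^2 - 8*v + 7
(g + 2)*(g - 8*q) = g^2 - 8*g*q + 2*g - 16*q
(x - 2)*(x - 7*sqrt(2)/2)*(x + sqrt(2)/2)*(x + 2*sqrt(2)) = x^4 - 2*x^3 - sqrt(2)*x^3 - 31*x^2/2 + 2*sqrt(2)*x^2 - 7*sqrt(2)*x + 31*x + 14*sqrt(2)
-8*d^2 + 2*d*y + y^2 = (-2*d + y)*(4*d + y)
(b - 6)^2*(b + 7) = b^3 - 5*b^2 - 48*b + 252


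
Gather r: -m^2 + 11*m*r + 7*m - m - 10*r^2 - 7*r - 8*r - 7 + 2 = -m^2 + 6*m - 10*r^2 + r*(11*m - 15) - 5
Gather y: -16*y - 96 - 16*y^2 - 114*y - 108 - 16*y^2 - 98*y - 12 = -32*y^2 - 228*y - 216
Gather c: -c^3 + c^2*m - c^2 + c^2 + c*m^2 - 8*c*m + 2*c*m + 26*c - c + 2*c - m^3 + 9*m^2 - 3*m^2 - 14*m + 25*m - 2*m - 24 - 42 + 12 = -c^3 + c^2*m + c*(m^2 - 6*m + 27) - m^3 + 6*m^2 + 9*m - 54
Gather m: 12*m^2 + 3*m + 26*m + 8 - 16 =12*m^2 + 29*m - 8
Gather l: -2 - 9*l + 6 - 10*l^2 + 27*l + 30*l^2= 20*l^2 + 18*l + 4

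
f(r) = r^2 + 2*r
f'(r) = 2*r + 2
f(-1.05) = -1.00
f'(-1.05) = -0.10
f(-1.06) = -1.00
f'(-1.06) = -0.12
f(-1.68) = -0.54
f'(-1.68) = -1.36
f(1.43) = 4.90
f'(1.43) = 4.86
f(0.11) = 0.23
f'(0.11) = 2.22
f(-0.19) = -0.34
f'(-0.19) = 1.62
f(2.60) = 11.96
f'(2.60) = 7.20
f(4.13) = 25.32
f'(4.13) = 10.26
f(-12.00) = 120.00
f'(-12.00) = -22.00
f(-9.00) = 63.00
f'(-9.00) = -16.00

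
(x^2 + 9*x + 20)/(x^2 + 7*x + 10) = (x + 4)/(x + 2)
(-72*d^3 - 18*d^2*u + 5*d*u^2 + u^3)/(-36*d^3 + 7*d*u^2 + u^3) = (-4*d + u)/(-2*d + u)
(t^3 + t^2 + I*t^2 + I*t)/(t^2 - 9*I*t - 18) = t*(t^2 + t*(1 + I) + I)/(t^2 - 9*I*t - 18)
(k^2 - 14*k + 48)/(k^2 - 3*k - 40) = (k - 6)/(k + 5)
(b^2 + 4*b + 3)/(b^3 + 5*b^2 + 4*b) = (b + 3)/(b*(b + 4))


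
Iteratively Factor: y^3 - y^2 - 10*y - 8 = (y - 4)*(y^2 + 3*y + 2) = (y - 4)*(y + 1)*(y + 2)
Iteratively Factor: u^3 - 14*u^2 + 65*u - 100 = (u - 4)*(u^2 - 10*u + 25) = (u - 5)*(u - 4)*(u - 5)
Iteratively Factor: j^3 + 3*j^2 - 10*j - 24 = (j - 3)*(j^2 + 6*j + 8) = (j - 3)*(j + 2)*(j + 4)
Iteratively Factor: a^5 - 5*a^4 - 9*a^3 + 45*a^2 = (a)*(a^4 - 5*a^3 - 9*a^2 + 45*a) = a*(a + 3)*(a^3 - 8*a^2 + 15*a) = a^2*(a + 3)*(a^2 - 8*a + 15) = a^2*(a - 3)*(a + 3)*(a - 5)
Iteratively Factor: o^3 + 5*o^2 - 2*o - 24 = (o + 3)*(o^2 + 2*o - 8) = (o - 2)*(o + 3)*(o + 4)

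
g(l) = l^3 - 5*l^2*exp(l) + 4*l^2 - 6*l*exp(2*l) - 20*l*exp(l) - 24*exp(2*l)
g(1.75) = -1414.40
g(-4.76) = -17.37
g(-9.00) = -405.03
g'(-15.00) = 555.00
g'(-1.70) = -3.03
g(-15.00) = -2475.00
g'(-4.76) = 29.97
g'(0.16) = -104.91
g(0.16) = -38.17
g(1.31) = -557.41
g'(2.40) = -11356.18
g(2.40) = -5475.72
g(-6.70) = -121.31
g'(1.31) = -1193.60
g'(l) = -5*l^2*exp(l) + 3*l^2 - 12*l*exp(2*l) - 30*l*exp(l) + 8*l - 54*exp(2*l) - 20*exp(l)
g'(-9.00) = 170.98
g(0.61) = -117.85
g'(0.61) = -275.62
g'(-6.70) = 81.02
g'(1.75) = -2965.80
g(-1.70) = 9.76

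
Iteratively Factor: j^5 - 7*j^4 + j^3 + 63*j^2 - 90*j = (j - 3)*(j^4 - 4*j^3 - 11*j^2 + 30*j) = (j - 3)*(j - 2)*(j^3 - 2*j^2 - 15*j) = (j - 3)*(j - 2)*(j + 3)*(j^2 - 5*j) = j*(j - 3)*(j - 2)*(j + 3)*(j - 5)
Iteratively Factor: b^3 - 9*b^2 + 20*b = (b)*(b^2 - 9*b + 20) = b*(b - 5)*(b - 4)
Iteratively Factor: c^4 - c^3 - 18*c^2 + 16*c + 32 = (c - 2)*(c^3 + c^2 - 16*c - 16) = (c - 4)*(c - 2)*(c^2 + 5*c + 4) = (c - 4)*(c - 2)*(c + 1)*(c + 4)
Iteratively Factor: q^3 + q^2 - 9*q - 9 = (q - 3)*(q^2 + 4*q + 3) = (q - 3)*(q + 3)*(q + 1)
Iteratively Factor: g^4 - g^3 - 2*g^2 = (g)*(g^3 - g^2 - 2*g) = g^2*(g^2 - g - 2) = g^2*(g + 1)*(g - 2)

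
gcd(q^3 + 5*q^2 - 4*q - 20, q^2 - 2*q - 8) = q + 2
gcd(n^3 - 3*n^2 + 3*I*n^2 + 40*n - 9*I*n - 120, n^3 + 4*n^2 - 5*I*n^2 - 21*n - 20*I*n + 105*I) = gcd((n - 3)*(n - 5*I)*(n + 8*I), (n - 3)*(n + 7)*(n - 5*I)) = n^2 + n*(-3 - 5*I) + 15*I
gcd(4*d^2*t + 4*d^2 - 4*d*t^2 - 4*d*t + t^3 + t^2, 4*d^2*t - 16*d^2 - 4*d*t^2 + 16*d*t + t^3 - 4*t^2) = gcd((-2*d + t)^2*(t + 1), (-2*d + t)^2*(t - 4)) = 4*d^2 - 4*d*t + t^2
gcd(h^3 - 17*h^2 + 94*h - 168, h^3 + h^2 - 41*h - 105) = h - 7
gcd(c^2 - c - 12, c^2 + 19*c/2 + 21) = 1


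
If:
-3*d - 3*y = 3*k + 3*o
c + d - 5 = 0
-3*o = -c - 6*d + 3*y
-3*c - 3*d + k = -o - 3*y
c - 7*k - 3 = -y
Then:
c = 672/109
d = -127/109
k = 157/109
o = -784/109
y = 754/109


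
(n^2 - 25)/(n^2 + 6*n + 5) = (n - 5)/(n + 1)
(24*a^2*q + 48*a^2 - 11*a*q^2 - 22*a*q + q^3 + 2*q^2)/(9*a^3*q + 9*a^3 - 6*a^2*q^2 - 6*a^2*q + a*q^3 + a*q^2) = (-8*a*q - 16*a + q^2 + 2*q)/(a*(-3*a*q - 3*a + q^2 + q))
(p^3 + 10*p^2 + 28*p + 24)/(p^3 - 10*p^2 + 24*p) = (p^3 + 10*p^2 + 28*p + 24)/(p*(p^2 - 10*p + 24))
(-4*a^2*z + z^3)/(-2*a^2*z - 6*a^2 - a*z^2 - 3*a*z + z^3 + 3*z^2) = z*(2*a + z)/(a*z + 3*a + z^2 + 3*z)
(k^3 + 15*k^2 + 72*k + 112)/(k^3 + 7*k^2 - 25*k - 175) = (k^2 + 8*k + 16)/(k^2 - 25)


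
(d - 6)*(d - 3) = d^2 - 9*d + 18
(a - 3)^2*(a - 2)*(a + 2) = a^4 - 6*a^3 + 5*a^2 + 24*a - 36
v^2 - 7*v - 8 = (v - 8)*(v + 1)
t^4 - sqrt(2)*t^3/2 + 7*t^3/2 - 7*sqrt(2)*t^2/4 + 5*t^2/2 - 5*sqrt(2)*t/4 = t*(t + 1)*(t + 5/2)*(t - sqrt(2)/2)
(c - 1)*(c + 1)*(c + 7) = c^3 + 7*c^2 - c - 7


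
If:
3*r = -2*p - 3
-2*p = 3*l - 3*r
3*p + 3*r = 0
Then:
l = -5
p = 3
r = -3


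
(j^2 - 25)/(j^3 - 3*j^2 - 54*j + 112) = (j^2 - 25)/(j^3 - 3*j^2 - 54*j + 112)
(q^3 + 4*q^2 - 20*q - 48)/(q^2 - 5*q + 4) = (q^2 + 8*q + 12)/(q - 1)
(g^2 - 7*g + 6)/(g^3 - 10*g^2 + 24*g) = (g - 1)/(g*(g - 4))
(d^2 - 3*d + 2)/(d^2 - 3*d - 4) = (-d^2 + 3*d - 2)/(-d^2 + 3*d + 4)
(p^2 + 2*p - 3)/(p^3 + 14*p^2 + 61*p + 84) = (p - 1)/(p^2 + 11*p + 28)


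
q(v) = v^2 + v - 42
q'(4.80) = 10.60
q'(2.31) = 5.62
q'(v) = 2*v + 1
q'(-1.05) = -1.10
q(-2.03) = -39.91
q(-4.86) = -23.24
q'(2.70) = 6.40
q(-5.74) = -14.79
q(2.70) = -32.01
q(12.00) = 114.00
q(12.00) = 114.00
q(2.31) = -34.35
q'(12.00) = 25.00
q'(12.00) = 25.00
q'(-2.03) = -3.06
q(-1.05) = -41.95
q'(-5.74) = -10.48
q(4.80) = -14.16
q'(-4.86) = -8.72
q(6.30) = 3.99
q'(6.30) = 13.60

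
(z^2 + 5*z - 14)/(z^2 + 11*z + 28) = (z - 2)/(z + 4)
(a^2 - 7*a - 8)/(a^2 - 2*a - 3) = (a - 8)/(a - 3)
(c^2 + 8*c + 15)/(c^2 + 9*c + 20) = (c + 3)/(c + 4)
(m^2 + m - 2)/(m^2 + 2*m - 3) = (m + 2)/(m + 3)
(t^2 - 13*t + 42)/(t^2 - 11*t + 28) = (t - 6)/(t - 4)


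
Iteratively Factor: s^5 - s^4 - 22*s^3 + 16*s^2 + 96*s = (s + 4)*(s^4 - 5*s^3 - 2*s^2 + 24*s) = (s - 3)*(s + 4)*(s^3 - 2*s^2 - 8*s) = s*(s - 3)*(s + 4)*(s^2 - 2*s - 8) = s*(s - 4)*(s - 3)*(s + 4)*(s + 2)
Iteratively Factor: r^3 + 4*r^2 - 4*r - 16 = (r + 2)*(r^2 + 2*r - 8) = (r + 2)*(r + 4)*(r - 2)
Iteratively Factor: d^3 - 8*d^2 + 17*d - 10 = (d - 1)*(d^2 - 7*d + 10) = (d - 5)*(d - 1)*(d - 2)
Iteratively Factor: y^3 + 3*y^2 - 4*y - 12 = (y + 2)*(y^2 + y - 6) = (y + 2)*(y + 3)*(y - 2)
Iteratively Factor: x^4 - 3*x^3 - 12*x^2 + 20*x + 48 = (x + 2)*(x^3 - 5*x^2 - 2*x + 24) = (x - 4)*(x + 2)*(x^2 - x - 6) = (x - 4)*(x + 2)^2*(x - 3)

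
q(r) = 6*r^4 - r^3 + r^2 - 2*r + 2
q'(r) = 24*r^3 - 3*r^2 + 2*r - 2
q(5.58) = 5665.09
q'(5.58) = 4085.54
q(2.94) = 427.62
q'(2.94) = 587.84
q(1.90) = 73.14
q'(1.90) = 155.59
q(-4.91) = 3641.50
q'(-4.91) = -2925.04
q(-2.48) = 255.33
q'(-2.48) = -391.48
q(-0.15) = 2.33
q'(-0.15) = -2.45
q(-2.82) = 417.46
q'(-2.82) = -569.72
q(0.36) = 1.46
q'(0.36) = -0.55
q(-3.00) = 530.00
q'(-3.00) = -683.00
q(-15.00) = 307382.00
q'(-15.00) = -81707.00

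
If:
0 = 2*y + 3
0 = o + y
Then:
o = 3/2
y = -3/2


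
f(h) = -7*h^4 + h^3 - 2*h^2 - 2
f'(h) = -28*h^3 + 3*h^2 - 4*h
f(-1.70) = -71.16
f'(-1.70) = 153.03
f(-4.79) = -3842.81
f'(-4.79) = 3165.25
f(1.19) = -17.18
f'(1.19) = -47.70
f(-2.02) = -134.95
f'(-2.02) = 251.11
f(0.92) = -7.93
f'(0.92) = -22.94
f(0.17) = -2.06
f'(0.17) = -0.73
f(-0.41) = -2.60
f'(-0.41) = 4.07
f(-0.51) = -3.13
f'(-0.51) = 6.53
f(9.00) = -45362.00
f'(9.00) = -20205.00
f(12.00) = -143714.00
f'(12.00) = -48000.00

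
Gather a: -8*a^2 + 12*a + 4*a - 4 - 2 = -8*a^2 + 16*a - 6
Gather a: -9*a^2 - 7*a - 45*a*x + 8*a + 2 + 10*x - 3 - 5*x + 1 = -9*a^2 + a*(1 - 45*x) + 5*x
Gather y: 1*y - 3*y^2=-3*y^2 + y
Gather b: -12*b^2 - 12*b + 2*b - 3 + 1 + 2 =-12*b^2 - 10*b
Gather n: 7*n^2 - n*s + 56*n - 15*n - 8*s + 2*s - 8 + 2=7*n^2 + n*(41 - s) - 6*s - 6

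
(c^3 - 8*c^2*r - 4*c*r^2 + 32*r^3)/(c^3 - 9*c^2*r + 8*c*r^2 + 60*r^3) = (c^2 - 10*c*r + 16*r^2)/(c^2 - 11*c*r + 30*r^2)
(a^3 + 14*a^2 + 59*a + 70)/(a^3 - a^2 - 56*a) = (a^2 + 7*a + 10)/(a*(a - 8))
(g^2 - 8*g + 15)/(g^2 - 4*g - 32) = (-g^2 + 8*g - 15)/(-g^2 + 4*g + 32)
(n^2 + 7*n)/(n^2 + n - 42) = n/(n - 6)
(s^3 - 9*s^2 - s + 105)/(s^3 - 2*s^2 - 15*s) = (s - 7)/s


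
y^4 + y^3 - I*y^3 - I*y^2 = y^2*(y + 1)*(y - I)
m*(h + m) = h*m + m^2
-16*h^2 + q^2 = (-4*h + q)*(4*h + q)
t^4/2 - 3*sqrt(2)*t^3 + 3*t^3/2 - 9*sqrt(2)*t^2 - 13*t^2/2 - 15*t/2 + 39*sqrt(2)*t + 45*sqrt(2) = (t/2 + 1/2)*(t - 3)*(t + 5)*(t - 6*sqrt(2))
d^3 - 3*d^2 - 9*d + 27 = (d - 3)^2*(d + 3)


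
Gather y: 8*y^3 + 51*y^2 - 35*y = 8*y^3 + 51*y^2 - 35*y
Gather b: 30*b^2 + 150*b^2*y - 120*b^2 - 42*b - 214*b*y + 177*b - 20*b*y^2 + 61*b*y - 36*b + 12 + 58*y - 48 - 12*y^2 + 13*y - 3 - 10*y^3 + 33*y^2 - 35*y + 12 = b^2*(150*y - 90) + b*(-20*y^2 - 153*y + 99) - 10*y^3 + 21*y^2 + 36*y - 27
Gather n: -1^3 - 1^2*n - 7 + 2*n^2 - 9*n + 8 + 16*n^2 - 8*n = 18*n^2 - 18*n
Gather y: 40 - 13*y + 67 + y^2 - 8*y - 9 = y^2 - 21*y + 98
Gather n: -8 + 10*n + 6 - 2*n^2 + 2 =-2*n^2 + 10*n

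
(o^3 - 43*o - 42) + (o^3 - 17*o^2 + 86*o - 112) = 2*o^3 - 17*o^2 + 43*o - 154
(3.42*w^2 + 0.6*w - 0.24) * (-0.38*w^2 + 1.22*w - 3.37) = -1.2996*w^4 + 3.9444*w^3 - 10.7022*w^2 - 2.3148*w + 0.8088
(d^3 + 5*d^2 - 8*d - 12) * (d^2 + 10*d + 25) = d^5 + 15*d^4 + 67*d^3 + 33*d^2 - 320*d - 300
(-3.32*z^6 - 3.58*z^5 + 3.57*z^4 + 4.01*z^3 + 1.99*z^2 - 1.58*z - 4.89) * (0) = 0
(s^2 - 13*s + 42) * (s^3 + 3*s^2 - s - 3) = s^5 - 10*s^4 + 2*s^3 + 136*s^2 - 3*s - 126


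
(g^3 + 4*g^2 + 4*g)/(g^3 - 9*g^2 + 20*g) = (g^2 + 4*g + 4)/(g^2 - 9*g + 20)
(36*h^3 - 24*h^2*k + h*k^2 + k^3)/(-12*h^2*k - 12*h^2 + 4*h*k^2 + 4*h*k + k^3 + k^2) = (-3*h + k)/(k + 1)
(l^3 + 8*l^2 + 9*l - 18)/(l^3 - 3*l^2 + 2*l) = (l^2 + 9*l + 18)/(l*(l - 2))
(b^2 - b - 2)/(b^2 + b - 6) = (b + 1)/(b + 3)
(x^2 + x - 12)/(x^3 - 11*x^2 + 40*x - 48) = (x + 4)/(x^2 - 8*x + 16)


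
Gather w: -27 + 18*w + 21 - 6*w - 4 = 12*w - 10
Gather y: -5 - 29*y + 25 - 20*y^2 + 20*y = -20*y^2 - 9*y + 20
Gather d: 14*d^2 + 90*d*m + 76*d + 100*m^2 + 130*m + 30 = 14*d^2 + d*(90*m + 76) + 100*m^2 + 130*m + 30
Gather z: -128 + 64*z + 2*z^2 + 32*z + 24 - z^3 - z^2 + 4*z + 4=-z^3 + z^2 + 100*z - 100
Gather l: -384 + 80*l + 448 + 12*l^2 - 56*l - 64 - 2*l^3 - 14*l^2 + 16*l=-2*l^3 - 2*l^2 + 40*l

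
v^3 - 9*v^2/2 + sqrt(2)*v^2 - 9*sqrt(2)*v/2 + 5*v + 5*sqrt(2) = (v - 5/2)*(v - 2)*(v + sqrt(2))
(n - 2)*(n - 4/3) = n^2 - 10*n/3 + 8/3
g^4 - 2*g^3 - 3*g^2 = g^2*(g - 3)*(g + 1)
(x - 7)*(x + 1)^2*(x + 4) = x^4 - x^3 - 33*x^2 - 59*x - 28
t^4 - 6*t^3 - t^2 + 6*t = t*(t - 6)*(t - 1)*(t + 1)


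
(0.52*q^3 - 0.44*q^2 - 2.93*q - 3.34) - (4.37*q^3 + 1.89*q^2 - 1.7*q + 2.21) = -3.85*q^3 - 2.33*q^2 - 1.23*q - 5.55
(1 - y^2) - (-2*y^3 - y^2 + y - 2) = 2*y^3 - y + 3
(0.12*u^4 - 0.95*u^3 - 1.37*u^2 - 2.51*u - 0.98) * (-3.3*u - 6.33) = -0.396*u^5 + 2.3754*u^4 + 10.5345*u^3 + 16.9551*u^2 + 19.1223*u + 6.2034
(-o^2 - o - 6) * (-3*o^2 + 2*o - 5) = 3*o^4 + o^3 + 21*o^2 - 7*o + 30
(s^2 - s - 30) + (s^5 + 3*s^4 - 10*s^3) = s^5 + 3*s^4 - 10*s^3 + s^2 - s - 30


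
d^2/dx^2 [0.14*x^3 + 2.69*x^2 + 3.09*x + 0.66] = 0.84*x + 5.38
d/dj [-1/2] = 0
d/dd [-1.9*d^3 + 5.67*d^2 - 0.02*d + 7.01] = -5.7*d^2 + 11.34*d - 0.02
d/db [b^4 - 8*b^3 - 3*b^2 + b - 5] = 4*b^3 - 24*b^2 - 6*b + 1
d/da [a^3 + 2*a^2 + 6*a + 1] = 3*a^2 + 4*a + 6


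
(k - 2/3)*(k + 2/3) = k^2 - 4/9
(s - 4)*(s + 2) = s^2 - 2*s - 8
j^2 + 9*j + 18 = (j + 3)*(j + 6)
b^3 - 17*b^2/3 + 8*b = b*(b - 3)*(b - 8/3)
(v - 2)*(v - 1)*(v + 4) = v^3 + v^2 - 10*v + 8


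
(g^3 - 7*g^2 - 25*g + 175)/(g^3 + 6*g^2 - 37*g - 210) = (g^2 - 12*g + 35)/(g^2 + g - 42)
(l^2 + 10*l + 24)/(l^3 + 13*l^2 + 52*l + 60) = (l + 4)/(l^2 + 7*l + 10)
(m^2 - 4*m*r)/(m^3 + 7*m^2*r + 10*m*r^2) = (m - 4*r)/(m^2 + 7*m*r + 10*r^2)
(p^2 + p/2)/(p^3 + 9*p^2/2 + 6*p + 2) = p/(p^2 + 4*p + 4)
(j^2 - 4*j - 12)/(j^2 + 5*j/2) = 2*(j^2 - 4*j - 12)/(j*(2*j + 5))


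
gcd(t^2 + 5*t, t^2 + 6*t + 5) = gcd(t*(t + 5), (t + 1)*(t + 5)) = t + 5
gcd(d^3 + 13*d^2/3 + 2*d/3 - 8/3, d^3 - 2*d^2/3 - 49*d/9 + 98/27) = d - 2/3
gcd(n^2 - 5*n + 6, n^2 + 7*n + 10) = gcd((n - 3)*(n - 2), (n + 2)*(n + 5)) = 1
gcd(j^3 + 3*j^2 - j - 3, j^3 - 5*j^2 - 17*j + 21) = j^2 + 2*j - 3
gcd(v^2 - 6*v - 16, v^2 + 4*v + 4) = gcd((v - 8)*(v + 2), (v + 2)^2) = v + 2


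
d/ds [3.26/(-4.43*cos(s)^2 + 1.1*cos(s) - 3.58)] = (3.586 - 28.8836*cos(s))*sin(s)/(4.43*cos(s)^2 - 1.1*cos(s) + 3.58)^2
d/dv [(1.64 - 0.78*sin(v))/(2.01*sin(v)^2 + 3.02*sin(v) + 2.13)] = (1.5678*sin(v)^2 - 6.5928*sin(v) - 6.6142)*cos(v)/(4.0401*sin(v)^4 + 12.1404*sin(v)^3 + 17.683*sin(v)^2 + 12.8652*sin(v) + 4.5369)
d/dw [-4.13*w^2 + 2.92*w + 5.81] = 2.92 - 8.26*w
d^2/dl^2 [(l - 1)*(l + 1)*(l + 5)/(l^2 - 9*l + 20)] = 30*(7*l^3 - 57*l^2 + 93*l + 101)/(l^6 - 27*l^5 + 303*l^4 - 1809*l^3 + 6060*l^2 - 10800*l + 8000)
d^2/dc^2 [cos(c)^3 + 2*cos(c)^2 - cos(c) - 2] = cos(c)/4 - 4*cos(2*c) - 9*cos(3*c)/4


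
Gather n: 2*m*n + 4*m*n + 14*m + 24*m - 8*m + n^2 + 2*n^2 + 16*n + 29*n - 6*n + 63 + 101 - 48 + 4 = 30*m + 3*n^2 + n*(6*m + 39) + 120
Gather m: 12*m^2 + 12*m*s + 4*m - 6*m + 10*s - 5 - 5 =12*m^2 + m*(12*s - 2) + 10*s - 10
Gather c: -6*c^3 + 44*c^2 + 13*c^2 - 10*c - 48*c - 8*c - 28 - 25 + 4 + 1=-6*c^3 + 57*c^2 - 66*c - 48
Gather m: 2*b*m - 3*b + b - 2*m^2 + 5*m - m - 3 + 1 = -2*b - 2*m^2 + m*(2*b + 4) - 2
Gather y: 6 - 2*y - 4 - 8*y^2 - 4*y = -8*y^2 - 6*y + 2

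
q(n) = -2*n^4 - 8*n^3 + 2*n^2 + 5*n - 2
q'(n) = -8*n^3 - 24*n^2 + 4*n + 5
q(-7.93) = -3835.48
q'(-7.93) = 2453.46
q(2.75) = -253.88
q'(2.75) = -331.88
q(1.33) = -16.89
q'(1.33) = -50.95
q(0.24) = -0.80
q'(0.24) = 4.47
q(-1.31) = 6.98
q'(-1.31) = -23.44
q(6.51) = -5683.99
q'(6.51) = -3193.24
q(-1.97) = 26.95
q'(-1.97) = -34.86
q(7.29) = -8607.22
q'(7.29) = -4340.66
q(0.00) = -2.00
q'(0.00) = 5.00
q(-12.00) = -27422.00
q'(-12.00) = 10325.00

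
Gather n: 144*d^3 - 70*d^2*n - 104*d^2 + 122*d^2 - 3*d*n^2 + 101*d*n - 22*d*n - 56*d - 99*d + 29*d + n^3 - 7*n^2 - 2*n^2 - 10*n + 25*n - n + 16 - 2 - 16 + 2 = 144*d^3 + 18*d^2 - 126*d + n^3 + n^2*(-3*d - 9) + n*(-70*d^2 + 79*d + 14)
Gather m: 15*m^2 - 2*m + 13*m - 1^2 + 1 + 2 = 15*m^2 + 11*m + 2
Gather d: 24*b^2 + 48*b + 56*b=24*b^2 + 104*b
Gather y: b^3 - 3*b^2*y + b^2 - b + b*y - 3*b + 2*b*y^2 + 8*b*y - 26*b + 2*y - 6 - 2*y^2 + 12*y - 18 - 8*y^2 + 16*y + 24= b^3 + b^2 - 30*b + y^2*(2*b - 10) + y*(-3*b^2 + 9*b + 30)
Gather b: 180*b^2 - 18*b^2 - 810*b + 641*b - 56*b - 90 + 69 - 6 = 162*b^2 - 225*b - 27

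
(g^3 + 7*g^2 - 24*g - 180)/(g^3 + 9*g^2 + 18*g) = (g^2 + g - 30)/(g*(g + 3))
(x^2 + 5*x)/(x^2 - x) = (x + 5)/(x - 1)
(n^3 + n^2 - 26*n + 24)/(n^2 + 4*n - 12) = (n^2 - 5*n + 4)/(n - 2)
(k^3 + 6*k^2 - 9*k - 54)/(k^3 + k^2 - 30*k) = (k^2 - 9)/(k*(k - 5))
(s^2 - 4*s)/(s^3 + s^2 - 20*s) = 1/(s + 5)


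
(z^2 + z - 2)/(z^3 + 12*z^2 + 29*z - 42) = (z + 2)/(z^2 + 13*z + 42)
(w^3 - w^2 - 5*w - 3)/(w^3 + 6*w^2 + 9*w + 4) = (w - 3)/(w + 4)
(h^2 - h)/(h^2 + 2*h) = (h - 1)/(h + 2)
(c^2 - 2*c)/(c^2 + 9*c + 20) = c*(c - 2)/(c^2 + 9*c + 20)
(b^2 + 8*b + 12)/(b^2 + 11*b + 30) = (b + 2)/(b + 5)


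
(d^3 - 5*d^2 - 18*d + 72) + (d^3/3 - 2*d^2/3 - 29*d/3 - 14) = 4*d^3/3 - 17*d^2/3 - 83*d/3 + 58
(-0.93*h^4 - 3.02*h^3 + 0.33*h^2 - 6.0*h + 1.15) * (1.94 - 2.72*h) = 2.5296*h^5 + 6.4102*h^4 - 6.7564*h^3 + 16.9602*h^2 - 14.768*h + 2.231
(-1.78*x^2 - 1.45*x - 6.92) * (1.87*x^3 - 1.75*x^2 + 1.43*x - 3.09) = -3.3286*x^5 + 0.4035*x^4 - 12.9483*x^3 + 15.5367*x^2 - 5.4151*x + 21.3828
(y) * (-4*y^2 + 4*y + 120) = -4*y^3 + 4*y^2 + 120*y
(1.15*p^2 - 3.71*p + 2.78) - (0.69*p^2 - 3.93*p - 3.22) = 0.46*p^2 + 0.22*p + 6.0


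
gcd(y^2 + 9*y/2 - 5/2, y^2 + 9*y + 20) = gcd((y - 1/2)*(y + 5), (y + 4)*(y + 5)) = y + 5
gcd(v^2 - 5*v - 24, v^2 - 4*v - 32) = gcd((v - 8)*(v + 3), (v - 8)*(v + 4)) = v - 8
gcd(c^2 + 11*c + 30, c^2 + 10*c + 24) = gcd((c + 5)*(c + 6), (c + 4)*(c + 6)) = c + 6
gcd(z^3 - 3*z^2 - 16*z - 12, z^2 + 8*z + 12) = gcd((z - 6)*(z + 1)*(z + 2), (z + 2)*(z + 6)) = z + 2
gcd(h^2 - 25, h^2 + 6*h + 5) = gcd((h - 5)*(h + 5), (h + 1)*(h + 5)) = h + 5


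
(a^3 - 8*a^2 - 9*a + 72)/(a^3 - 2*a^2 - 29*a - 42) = (a^2 - 11*a + 24)/(a^2 - 5*a - 14)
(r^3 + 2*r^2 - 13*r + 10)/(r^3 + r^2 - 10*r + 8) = (r + 5)/(r + 4)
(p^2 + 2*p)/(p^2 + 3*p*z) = (p + 2)/(p + 3*z)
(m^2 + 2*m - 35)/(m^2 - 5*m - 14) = (-m^2 - 2*m + 35)/(-m^2 + 5*m + 14)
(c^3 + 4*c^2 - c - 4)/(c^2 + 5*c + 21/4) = 4*(c^3 + 4*c^2 - c - 4)/(4*c^2 + 20*c + 21)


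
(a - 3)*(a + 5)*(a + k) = a^3 + a^2*k + 2*a^2 + 2*a*k - 15*a - 15*k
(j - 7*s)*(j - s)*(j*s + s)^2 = j^4*s^2 - 8*j^3*s^3 + 2*j^3*s^2 + 7*j^2*s^4 - 16*j^2*s^3 + j^2*s^2 + 14*j*s^4 - 8*j*s^3 + 7*s^4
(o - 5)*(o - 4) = o^2 - 9*o + 20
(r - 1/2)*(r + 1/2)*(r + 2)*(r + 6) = r^4 + 8*r^3 + 47*r^2/4 - 2*r - 3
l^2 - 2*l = l*(l - 2)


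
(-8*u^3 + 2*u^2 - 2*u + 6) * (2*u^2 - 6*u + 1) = -16*u^5 + 52*u^4 - 24*u^3 + 26*u^2 - 38*u + 6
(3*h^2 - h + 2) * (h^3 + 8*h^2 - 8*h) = 3*h^5 + 23*h^4 - 30*h^3 + 24*h^2 - 16*h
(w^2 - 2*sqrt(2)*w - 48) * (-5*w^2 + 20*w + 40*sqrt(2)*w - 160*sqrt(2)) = -5*w^4 + 20*w^3 + 50*sqrt(2)*w^3 - 200*sqrt(2)*w^2 + 80*w^2 - 1920*sqrt(2)*w - 320*w + 7680*sqrt(2)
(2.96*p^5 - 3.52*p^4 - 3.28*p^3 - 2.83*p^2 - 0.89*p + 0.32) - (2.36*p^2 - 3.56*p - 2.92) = 2.96*p^5 - 3.52*p^4 - 3.28*p^3 - 5.19*p^2 + 2.67*p + 3.24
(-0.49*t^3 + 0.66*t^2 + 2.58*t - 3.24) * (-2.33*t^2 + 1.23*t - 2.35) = 1.1417*t^5 - 2.1405*t^4 - 4.0481*t^3 + 9.1716*t^2 - 10.0482*t + 7.614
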